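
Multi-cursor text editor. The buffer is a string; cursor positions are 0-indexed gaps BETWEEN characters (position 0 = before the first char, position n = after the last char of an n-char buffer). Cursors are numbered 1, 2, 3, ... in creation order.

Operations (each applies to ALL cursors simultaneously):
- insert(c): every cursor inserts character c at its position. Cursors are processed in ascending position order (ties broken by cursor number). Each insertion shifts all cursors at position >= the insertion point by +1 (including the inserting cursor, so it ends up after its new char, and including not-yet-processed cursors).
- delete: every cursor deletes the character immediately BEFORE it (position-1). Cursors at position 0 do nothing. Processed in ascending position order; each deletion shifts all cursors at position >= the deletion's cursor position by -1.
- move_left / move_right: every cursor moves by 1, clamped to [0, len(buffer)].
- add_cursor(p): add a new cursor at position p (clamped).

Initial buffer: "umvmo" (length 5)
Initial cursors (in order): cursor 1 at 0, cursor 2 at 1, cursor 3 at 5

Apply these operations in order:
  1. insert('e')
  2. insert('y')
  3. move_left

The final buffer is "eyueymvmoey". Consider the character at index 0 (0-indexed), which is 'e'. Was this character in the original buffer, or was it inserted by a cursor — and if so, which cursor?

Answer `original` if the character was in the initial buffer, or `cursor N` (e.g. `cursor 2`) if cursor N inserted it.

After op 1 (insert('e')): buffer="euemvmoe" (len 8), cursors c1@1 c2@3 c3@8, authorship 1.2....3
After op 2 (insert('y')): buffer="eyueymvmoey" (len 11), cursors c1@2 c2@5 c3@11, authorship 11.22....33
After op 3 (move_left): buffer="eyueymvmoey" (len 11), cursors c1@1 c2@4 c3@10, authorship 11.22....33
Authorship (.=original, N=cursor N): 1 1 . 2 2 . . . . 3 3
Index 0: author = 1

Answer: cursor 1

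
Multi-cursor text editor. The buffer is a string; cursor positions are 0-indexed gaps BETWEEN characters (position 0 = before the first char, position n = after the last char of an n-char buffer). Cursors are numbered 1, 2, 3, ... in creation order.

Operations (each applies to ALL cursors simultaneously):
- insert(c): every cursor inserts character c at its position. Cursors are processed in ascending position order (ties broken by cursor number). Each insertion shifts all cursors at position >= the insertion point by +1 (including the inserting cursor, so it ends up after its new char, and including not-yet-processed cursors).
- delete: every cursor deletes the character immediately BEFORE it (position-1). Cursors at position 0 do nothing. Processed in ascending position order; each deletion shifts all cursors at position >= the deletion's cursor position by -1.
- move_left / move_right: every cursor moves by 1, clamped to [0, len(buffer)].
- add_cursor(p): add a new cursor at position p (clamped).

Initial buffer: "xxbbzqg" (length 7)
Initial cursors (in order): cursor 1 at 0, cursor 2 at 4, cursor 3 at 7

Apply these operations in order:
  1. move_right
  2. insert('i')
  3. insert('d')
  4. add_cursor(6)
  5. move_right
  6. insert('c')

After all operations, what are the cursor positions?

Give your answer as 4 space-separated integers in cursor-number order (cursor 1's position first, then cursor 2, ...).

Answer: 5 13 17 9

Derivation:
After op 1 (move_right): buffer="xxbbzqg" (len 7), cursors c1@1 c2@5 c3@7, authorship .......
After op 2 (insert('i')): buffer="xixbbziqgi" (len 10), cursors c1@2 c2@7 c3@10, authorship .1....2..3
After op 3 (insert('d')): buffer="xidxbbzidqgid" (len 13), cursors c1@3 c2@9 c3@13, authorship .11....22..33
After op 4 (add_cursor(6)): buffer="xidxbbzidqgid" (len 13), cursors c1@3 c4@6 c2@9 c3@13, authorship .11....22..33
After op 5 (move_right): buffer="xidxbbzidqgid" (len 13), cursors c1@4 c4@7 c2@10 c3@13, authorship .11....22..33
After op 6 (insert('c')): buffer="xidxcbbzcidqcgidc" (len 17), cursors c1@5 c4@9 c2@13 c3@17, authorship .11.1...422.2.333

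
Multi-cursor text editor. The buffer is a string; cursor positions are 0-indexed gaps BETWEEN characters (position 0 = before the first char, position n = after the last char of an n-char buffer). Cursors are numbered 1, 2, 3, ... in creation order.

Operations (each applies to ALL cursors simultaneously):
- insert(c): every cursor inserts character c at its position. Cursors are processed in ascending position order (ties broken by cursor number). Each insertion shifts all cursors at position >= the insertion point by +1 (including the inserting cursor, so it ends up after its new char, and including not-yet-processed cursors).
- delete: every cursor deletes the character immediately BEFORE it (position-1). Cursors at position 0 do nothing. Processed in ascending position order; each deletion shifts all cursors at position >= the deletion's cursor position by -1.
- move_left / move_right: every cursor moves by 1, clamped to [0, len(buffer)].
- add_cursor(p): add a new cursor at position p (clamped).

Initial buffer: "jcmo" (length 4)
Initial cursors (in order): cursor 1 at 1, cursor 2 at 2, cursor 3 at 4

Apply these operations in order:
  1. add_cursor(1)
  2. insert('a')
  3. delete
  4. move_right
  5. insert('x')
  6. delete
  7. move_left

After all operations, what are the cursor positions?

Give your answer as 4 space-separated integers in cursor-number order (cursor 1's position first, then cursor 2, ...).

Answer: 1 2 3 1

Derivation:
After op 1 (add_cursor(1)): buffer="jcmo" (len 4), cursors c1@1 c4@1 c2@2 c3@4, authorship ....
After op 2 (insert('a')): buffer="jaacamoa" (len 8), cursors c1@3 c4@3 c2@5 c3@8, authorship .14.2..3
After op 3 (delete): buffer="jcmo" (len 4), cursors c1@1 c4@1 c2@2 c3@4, authorship ....
After op 4 (move_right): buffer="jcmo" (len 4), cursors c1@2 c4@2 c2@3 c3@4, authorship ....
After op 5 (insert('x')): buffer="jcxxmxox" (len 8), cursors c1@4 c4@4 c2@6 c3@8, authorship ..14.2.3
After op 6 (delete): buffer="jcmo" (len 4), cursors c1@2 c4@2 c2@3 c3@4, authorship ....
After op 7 (move_left): buffer="jcmo" (len 4), cursors c1@1 c4@1 c2@2 c3@3, authorship ....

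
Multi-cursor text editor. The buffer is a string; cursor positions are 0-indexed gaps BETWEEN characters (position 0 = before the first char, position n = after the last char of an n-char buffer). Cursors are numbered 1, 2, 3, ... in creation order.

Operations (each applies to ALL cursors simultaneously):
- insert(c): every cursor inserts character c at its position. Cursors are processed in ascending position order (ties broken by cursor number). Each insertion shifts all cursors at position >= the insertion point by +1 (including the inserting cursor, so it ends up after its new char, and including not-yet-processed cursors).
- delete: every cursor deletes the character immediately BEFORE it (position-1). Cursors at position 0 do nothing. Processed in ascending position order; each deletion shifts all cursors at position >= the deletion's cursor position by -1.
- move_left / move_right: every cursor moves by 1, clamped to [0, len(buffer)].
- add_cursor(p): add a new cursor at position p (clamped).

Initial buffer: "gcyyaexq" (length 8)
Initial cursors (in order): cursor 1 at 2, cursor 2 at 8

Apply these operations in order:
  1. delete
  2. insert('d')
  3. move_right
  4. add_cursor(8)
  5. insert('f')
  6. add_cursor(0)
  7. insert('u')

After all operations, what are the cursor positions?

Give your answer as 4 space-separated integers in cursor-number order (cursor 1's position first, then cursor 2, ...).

After op 1 (delete): buffer="gyyaex" (len 6), cursors c1@1 c2@6, authorship ......
After op 2 (insert('d')): buffer="gdyyaexd" (len 8), cursors c1@2 c2@8, authorship .1.....2
After op 3 (move_right): buffer="gdyyaexd" (len 8), cursors c1@3 c2@8, authorship .1.....2
After op 4 (add_cursor(8)): buffer="gdyyaexd" (len 8), cursors c1@3 c2@8 c3@8, authorship .1.....2
After op 5 (insert('f')): buffer="gdyfyaexdff" (len 11), cursors c1@4 c2@11 c3@11, authorship .1.1....223
After op 6 (add_cursor(0)): buffer="gdyfyaexdff" (len 11), cursors c4@0 c1@4 c2@11 c3@11, authorship .1.1....223
After op 7 (insert('u')): buffer="ugdyfuyaexdffuu" (len 15), cursors c4@1 c1@6 c2@15 c3@15, authorship 4.1.11....22323

Answer: 6 15 15 1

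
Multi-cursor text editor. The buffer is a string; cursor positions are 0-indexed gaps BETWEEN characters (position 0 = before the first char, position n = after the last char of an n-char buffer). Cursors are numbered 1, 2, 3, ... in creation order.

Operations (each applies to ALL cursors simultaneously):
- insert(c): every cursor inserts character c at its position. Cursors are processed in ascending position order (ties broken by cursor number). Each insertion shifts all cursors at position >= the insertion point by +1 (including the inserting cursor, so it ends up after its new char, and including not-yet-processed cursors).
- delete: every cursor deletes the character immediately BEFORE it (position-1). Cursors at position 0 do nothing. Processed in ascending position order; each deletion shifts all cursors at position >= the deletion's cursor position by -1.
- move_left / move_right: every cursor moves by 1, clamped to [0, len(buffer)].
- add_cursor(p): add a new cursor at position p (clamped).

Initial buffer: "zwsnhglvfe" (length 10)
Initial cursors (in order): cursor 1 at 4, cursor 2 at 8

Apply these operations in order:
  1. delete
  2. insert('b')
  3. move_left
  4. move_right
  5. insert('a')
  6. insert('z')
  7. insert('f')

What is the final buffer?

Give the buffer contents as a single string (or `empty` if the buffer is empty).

After op 1 (delete): buffer="zwshglfe" (len 8), cursors c1@3 c2@6, authorship ........
After op 2 (insert('b')): buffer="zwsbhglbfe" (len 10), cursors c1@4 c2@8, authorship ...1...2..
After op 3 (move_left): buffer="zwsbhglbfe" (len 10), cursors c1@3 c2@7, authorship ...1...2..
After op 4 (move_right): buffer="zwsbhglbfe" (len 10), cursors c1@4 c2@8, authorship ...1...2..
After op 5 (insert('a')): buffer="zwsbahglbafe" (len 12), cursors c1@5 c2@10, authorship ...11...22..
After op 6 (insert('z')): buffer="zwsbazhglbazfe" (len 14), cursors c1@6 c2@12, authorship ...111...222..
After op 7 (insert('f')): buffer="zwsbazfhglbazffe" (len 16), cursors c1@7 c2@14, authorship ...1111...2222..

Answer: zwsbazfhglbazffe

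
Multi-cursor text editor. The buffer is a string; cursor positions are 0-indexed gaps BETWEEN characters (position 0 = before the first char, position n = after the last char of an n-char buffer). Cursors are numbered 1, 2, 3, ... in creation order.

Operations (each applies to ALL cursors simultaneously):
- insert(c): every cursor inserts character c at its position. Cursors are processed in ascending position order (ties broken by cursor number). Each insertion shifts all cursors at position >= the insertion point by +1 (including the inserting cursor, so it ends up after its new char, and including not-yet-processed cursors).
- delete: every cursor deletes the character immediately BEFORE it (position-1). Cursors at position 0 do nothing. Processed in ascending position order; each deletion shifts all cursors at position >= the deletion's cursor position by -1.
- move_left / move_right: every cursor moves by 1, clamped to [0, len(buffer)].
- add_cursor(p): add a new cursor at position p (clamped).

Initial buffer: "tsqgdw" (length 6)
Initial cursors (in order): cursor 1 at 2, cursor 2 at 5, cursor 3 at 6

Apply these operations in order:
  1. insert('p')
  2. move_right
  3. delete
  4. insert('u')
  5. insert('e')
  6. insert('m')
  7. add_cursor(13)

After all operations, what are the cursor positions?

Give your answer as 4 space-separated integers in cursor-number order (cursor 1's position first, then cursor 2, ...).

Answer: 6 15 15 13

Derivation:
After op 1 (insert('p')): buffer="tspqgdpwp" (len 9), cursors c1@3 c2@7 c3@9, authorship ..1...2.3
After op 2 (move_right): buffer="tspqgdpwp" (len 9), cursors c1@4 c2@8 c3@9, authorship ..1...2.3
After op 3 (delete): buffer="tspgdp" (len 6), cursors c1@3 c2@6 c3@6, authorship ..1..2
After op 4 (insert('u')): buffer="tspugdpuu" (len 9), cursors c1@4 c2@9 c3@9, authorship ..11..223
After op 5 (insert('e')): buffer="tspuegdpuuee" (len 12), cursors c1@5 c2@12 c3@12, authorship ..111..22323
After op 6 (insert('m')): buffer="tspuemgdpuueemm" (len 15), cursors c1@6 c2@15 c3@15, authorship ..1111..2232323
After op 7 (add_cursor(13)): buffer="tspuemgdpuueemm" (len 15), cursors c1@6 c4@13 c2@15 c3@15, authorship ..1111..2232323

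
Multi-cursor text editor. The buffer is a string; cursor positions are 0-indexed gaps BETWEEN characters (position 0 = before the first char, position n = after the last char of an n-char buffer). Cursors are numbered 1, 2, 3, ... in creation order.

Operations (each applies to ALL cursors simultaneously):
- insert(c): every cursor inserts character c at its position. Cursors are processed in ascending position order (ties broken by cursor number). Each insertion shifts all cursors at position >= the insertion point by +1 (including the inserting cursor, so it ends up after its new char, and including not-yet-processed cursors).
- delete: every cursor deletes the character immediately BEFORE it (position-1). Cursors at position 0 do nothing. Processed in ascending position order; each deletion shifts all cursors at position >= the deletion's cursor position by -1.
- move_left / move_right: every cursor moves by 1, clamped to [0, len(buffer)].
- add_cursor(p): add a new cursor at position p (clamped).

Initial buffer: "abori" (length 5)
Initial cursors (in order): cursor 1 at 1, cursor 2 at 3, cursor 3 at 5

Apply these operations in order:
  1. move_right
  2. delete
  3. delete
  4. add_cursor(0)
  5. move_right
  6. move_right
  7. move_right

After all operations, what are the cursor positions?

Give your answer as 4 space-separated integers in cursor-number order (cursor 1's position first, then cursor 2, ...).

After op 1 (move_right): buffer="abori" (len 5), cursors c1@2 c2@4 c3@5, authorship .....
After op 2 (delete): buffer="ao" (len 2), cursors c1@1 c2@2 c3@2, authorship ..
After op 3 (delete): buffer="" (len 0), cursors c1@0 c2@0 c3@0, authorship 
After op 4 (add_cursor(0)): buffer="" (len 0), cursors c1@0 c2@0 c3@0 c4@0, authorship 
After op 5 (move_right): buffer="" (len 0), cursors c1@0 c2@0 c3@0 c4@0, authorship 
After op 6 (move_right): buffer="" (len 0), cursors c1@0 c2@0 c3@0 c4@0, authorship 
After op 7 (move_right): buffer="" (len 0), cursors c1@0 c2@0 c3@0 c4@0, authorship 

Answer: 0 0 0 0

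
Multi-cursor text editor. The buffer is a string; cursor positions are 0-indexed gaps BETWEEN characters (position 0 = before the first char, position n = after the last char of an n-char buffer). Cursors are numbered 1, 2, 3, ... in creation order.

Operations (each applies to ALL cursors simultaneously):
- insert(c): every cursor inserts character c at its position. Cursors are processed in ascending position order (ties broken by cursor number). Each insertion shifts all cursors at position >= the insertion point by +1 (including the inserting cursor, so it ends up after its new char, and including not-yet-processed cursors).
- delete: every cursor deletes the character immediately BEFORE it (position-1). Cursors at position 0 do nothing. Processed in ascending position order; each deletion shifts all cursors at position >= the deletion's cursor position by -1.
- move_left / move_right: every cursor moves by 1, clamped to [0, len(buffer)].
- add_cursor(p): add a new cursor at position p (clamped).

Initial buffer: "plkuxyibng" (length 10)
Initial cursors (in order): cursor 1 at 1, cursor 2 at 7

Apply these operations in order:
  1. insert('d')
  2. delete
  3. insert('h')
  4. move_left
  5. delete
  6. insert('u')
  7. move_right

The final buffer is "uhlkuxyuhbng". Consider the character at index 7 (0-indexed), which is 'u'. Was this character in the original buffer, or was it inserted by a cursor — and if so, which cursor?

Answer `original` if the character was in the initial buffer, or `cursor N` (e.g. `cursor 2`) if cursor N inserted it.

After op 1 (insert('d')): buffer="pdlkuxyidbng" (len 12), cursors c1@2 c2@9, authorship .1......2...
After op 2 (delete): buffer="plkuxyibng" (len 10), cursors c1@1 c2@7, authorship ..........
After op 3 (insert('h')): buffer="phlkuxyihbng" (len 12), cursors c1@2 c2@9, authorship .1......2...
After op 4 (move_left): buffer="phlkuxyihbng" (len 12), cursors c1@1 c2@8, authorship .1......2...
After op 5 (delete): buffer="hlkuxyhbng" (len 10), cursors c1@0 c2@6, authorship 1.....2...
After op 6 (insert('u')): buffer="uhlkuxyuhbng" (len 12), cursors c1@1 c2@8, authorship 11.....22...
After op 7 (move_right): buffer="uhlkuxyuhbng" (len 12), cursors c1@2 c2@9, authorship 11.....22...
Authorship (.=original, N=cursor N): 1 1 . . . . . 2 2 . . .
Index 7: author = 2

Answer: cursor 2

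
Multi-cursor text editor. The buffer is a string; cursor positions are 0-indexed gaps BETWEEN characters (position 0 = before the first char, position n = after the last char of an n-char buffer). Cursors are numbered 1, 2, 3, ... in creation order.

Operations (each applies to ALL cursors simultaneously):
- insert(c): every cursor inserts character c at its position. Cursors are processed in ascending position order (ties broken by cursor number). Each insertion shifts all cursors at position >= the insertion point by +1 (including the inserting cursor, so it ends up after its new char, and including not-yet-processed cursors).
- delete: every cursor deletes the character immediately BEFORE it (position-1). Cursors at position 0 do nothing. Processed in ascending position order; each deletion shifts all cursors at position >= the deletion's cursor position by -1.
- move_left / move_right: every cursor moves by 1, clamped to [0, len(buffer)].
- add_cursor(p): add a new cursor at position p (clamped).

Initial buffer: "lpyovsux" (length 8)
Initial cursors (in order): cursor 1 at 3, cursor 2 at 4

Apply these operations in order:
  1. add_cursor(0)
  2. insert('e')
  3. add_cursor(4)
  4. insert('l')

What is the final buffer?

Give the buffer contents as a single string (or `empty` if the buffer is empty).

After op 1 (add_cursor(0)): buffer="lpyovsux" (len 8), cursors c3@0 c1@3 c2@4, authorship ........
After op 2 (insert('e')): buffer="elpyeoevsux" (len 11), cursors c3@1 c1@5 c2@7, authorship 3...1.2....
After op 3 (add_cursor(4)): buffer="elpyeoevsux" (len 11), cursors c3@1 c4@4 c1@5 c2@7, authorship 3...1.2....
After op 4 (insert('l')): buffer="ellpyleloelvsux" (len 15), cursors c3@2 c4@6 c1@8 c2@11, authorship 33...411.22....

Answer: ellpyleloelvsux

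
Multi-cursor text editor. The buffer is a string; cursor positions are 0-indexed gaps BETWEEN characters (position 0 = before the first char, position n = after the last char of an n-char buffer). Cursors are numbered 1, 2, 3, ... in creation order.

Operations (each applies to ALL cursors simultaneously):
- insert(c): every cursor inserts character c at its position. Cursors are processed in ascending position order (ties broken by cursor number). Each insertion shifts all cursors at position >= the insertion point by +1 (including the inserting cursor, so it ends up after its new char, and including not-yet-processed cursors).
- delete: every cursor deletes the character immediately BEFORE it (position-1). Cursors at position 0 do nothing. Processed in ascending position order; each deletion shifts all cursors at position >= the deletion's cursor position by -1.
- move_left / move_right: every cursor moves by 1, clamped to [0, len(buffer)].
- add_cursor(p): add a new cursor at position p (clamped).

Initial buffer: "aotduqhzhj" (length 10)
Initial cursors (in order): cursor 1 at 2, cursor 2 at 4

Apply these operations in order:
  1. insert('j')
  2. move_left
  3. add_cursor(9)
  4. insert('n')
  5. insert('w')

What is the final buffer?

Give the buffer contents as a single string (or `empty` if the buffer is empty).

Answer: aonwjtdnwjuqhnwzhj

Derivation:
After op 1 (insert('j')): buffer="aojtdjuqhzhj" (len 12), cursors c1@3 c2@6, authorship ..1..2......
After op 2 (move_left): buffer="aojtdjuqhzhj" (len 12), cursors c1@2 c2@5, authorship ..1..2......
After op 3 (add_cursor(9)): buffer="aojtdjuqhzhj" (len 12), cursors c1@2 c2@5 c3@9, authorship ..1..2......
After op 4 (insert('n')): buffer="aonjtdnjuqhnzhj" (len 15), cursors c1@3 c2@7 c3@12, authorship ..11..22...3...
After op 5 (insert('w')): buffer="aonwjtdnwjuqhnwzhj" (len 18), cursors c1@4 c2@9 c3@15, authorship ..111..222...33...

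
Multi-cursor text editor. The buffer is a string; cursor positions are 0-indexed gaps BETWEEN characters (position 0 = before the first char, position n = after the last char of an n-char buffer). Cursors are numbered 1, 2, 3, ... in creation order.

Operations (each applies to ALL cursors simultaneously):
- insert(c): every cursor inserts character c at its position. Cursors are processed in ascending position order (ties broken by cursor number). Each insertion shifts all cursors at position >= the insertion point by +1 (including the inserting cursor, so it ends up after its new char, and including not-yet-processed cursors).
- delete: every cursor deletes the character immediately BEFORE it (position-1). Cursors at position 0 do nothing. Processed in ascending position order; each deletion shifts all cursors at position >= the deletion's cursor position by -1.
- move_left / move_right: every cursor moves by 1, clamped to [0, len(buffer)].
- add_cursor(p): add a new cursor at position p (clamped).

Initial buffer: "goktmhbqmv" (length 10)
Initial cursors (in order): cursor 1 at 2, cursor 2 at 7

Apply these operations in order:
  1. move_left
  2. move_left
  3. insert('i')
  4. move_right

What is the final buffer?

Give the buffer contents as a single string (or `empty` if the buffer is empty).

After op 1 (move_left): buffer="goktmhbqmv" (len 10), cursors c1@1 c2@6, authorship ..........
After op 2 (move_left): buffer="goktmhbqmv" (len 10), cursors c1@0 c2@5, authorship ..........
After op 3 (insert('i')): buffer="igoktmihbqmv" (len 12), cursors c1@1 c2@7, authorship 1.....2.....
After op 4 (move_right): buffer="igoktmihbqmv" (len 12), cursors c1@2 c2@8, authorship 1.....2.....

Answer: igoktmihbqmv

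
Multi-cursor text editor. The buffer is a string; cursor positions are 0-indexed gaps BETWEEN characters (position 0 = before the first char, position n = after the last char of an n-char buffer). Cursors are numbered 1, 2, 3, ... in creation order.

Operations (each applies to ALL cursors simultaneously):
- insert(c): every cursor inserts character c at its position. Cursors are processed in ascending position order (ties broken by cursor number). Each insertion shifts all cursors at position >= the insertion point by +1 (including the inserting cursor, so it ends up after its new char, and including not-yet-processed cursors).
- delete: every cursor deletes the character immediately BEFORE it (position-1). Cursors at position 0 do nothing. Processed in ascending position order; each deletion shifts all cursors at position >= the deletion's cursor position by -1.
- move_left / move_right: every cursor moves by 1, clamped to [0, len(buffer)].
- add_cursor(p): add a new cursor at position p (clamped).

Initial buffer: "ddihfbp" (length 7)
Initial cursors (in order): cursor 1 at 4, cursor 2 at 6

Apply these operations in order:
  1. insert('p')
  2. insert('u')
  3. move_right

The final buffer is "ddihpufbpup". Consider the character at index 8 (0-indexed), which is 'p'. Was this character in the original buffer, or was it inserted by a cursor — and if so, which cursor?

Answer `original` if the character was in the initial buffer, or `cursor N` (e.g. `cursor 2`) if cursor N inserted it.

Answer: cursor 2

Derivation:
After op 1 (insert('p')): buffer="ddihpfbpp" (len 9), cursors c1@5 c2@8, authorship ....1..2.
After op 2 (insert('u')): buffer="ddihpufbpup" (len 11), cursors c1@6 c2@10, authorship ....11..22.
After op 3 (move_right): buffer="ddihpufbpup" (len 11), cursors c1@7 c2@11, authorship ....11..22.
Authorship (.=original, N=cursor N): . . . . 1 1 . . 2 2 .
Index 8: author = 2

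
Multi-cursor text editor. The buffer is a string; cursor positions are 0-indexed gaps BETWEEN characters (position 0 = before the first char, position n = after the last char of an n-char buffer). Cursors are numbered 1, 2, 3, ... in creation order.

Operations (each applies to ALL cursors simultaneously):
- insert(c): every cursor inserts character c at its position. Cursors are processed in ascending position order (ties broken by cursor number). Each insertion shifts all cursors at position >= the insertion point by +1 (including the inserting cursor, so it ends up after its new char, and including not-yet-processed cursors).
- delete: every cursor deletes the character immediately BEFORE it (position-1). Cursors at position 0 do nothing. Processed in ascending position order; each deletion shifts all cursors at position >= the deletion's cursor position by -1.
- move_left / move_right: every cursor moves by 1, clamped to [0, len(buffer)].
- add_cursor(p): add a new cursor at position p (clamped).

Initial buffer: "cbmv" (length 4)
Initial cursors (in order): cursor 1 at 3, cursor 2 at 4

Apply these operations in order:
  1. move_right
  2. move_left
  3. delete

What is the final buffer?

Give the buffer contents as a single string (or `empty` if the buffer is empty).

Answer: cv

Derivation:
After op 1 (move_right): buffer="cbmv" (len 4), cursors c1@4 c2@4, authorship ....
After op 2 (move_left): buffer="cbmv" (len 4), cursors c1@3 c2@3, authorship ....
After op 3 (delete): buffer="cv" (len 2), cursors c1@1 c2@1, authorship ..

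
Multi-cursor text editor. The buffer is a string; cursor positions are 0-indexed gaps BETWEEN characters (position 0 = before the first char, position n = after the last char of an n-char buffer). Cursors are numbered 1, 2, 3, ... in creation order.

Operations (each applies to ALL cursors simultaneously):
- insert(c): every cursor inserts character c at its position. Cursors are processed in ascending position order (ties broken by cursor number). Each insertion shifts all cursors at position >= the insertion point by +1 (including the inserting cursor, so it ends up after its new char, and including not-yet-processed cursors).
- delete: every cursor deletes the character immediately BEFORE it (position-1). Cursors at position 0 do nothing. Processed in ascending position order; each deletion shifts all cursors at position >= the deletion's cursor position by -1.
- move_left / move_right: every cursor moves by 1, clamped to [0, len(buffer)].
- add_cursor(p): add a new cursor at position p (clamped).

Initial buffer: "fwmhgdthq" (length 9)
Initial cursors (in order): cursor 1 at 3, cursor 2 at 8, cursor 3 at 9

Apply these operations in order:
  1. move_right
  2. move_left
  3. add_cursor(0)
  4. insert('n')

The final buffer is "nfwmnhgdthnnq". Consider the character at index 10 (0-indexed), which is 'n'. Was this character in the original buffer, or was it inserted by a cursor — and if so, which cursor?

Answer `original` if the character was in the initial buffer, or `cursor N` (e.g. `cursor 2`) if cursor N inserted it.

Answer: cursor 2

Derivation:
After op 1 (move_right): buffer="fwmhgdthq" (len 9), cursors c1@4 c2@9 c3@9, authorship .........
After op 2 (move_left): buffer="fwmhgdthq" (len 9), cursors c1@3 c2@8 c3@8, authorship .........
After op 3 (add_cursor(0)): buffer="fwmhgdthq" (len 9), cursors c4@0 c1@3 c2@8 c3@8, authorship .........
After op 4 (insert('n')): buffer="nfwmnhgdthnnq" (len 13), cursors c4@1 c1@5 c2@12 c3@12, authorship 4...1.....23.
Authorship (.=original, N=cursor N): 4 . . . 1 . . . . . 2 3 .
Index 10: author = 2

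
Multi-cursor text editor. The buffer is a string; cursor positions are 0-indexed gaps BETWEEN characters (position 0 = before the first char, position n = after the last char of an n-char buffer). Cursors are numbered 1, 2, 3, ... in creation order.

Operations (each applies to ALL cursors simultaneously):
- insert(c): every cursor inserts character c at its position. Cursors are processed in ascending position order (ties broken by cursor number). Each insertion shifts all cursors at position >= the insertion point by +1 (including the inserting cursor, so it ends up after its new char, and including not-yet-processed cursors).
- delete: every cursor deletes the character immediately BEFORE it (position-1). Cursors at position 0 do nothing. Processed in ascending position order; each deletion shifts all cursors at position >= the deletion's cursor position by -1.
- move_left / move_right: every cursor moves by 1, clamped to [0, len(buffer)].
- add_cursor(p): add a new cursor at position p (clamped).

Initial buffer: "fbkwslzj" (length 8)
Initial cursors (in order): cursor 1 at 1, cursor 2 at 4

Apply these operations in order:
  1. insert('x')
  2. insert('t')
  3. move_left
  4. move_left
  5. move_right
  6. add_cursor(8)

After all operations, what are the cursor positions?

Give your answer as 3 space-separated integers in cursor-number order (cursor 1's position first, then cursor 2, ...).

Answer: 2 7 8

Derivation:
After op 1 (insert('x')): buffer="fxbkwxslzj" (len 10), cursors c1@2 c2@6, authorship .1...2....
After op 2 (insert('t')): buffer="fxtbkwxtslzj" (len 12), cursors c1@3 c2@8, authorship .11...22....
After op 3 (move_left): buffer="fxtbkwxtslzj" (len 12), cursors c1@2 c2@7, authorship .11...22....
After op 4 (move_left): buffer="fxtbkwxtslzj" (len 12), cursors c1@1 c2@6, authorship .11...22....
After op 5 (move_right): buffer="fxtbkwxtslzj" (len 12), cursors c1@2 c2@7, authorship .11...22....
After op 6 (add_cursor(8)): buffer="fxtbkwxtslzj" (len 12), cursors c1@2 c2@7 c3@8, authorship .11...22....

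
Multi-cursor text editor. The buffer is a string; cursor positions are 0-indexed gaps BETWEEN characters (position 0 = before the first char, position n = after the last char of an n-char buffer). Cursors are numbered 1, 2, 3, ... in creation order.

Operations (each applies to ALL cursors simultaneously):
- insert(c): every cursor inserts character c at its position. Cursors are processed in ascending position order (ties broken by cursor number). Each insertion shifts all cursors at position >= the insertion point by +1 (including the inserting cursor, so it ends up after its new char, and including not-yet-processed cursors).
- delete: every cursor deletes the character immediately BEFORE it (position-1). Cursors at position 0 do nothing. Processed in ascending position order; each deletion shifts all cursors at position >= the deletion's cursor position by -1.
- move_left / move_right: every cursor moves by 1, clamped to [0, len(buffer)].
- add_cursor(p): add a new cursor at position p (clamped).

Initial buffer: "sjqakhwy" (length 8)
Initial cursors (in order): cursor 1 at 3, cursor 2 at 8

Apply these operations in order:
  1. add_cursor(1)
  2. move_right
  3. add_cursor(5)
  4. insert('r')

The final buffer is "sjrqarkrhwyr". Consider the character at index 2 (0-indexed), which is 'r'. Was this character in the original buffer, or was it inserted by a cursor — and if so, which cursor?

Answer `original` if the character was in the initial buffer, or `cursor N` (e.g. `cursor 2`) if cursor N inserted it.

After op 1 (add_cursor(1)): buffer="sjqakhwy" (len 8), cursors c3@1 c1@3 c2@8, authorship ........
After op 2 (move_right): buffer="sjqakhwy" (len 8), cursors c3@2 c1@4 c2@8, authorship ........
After op 3 (add_cursor(5)): buffer="sjqakhwy" (len 8), cursors c3@2 c1@4 c4@5 c2@8, authorship ........
After op 4 (insert('r')): buffer="sjrqarkrhwyr" (len 12), cursors c3@3 c1@6 c4@8 c2@12, authorship ..3..1.4...2
Authorship (.=original, N=cursor N): . . 3 . . 1 . 4 . . . 2
Index 2: author = 3

Answer: cursor 3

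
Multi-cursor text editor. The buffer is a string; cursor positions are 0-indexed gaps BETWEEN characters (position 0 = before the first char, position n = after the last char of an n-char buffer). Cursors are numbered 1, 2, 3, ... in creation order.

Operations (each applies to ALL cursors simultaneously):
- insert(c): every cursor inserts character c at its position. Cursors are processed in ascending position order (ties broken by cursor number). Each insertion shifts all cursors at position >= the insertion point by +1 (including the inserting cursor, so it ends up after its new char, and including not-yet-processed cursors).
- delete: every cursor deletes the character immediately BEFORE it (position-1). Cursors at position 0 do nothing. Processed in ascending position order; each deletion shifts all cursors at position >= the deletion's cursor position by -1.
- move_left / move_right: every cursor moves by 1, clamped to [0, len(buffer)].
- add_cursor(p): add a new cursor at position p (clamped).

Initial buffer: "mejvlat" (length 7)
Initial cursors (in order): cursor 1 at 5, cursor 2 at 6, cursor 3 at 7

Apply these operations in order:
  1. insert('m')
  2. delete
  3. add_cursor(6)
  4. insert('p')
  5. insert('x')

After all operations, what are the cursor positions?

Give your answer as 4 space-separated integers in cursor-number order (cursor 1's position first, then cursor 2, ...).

Answer: 7 12 15 12

Derivation:
After op 1 (insert('m')): buffer="mejvlmamtm" (len 10), cursors c1@6 c2@8 c3@10, authorship .....1.2.3
After op 2 (delete): buffer="mejvlat" (len 7), cursors c1@5 c2@6 c3@7, authorship .......
After op 3 (add_cursor(6)): buffer="mejvlat" (len 7), cursors c1@5 c2@6 c4@6 c3@7, authorship .......
After op 4 (insert('p')): buffer="mejvlpapptp" (len 11), cursors c1@6 c2@9 c4@9 c3@11, authorship .....1.24.3
After op 5 (insert('x')): buffer="mejvlpxappxxtpx" (len 15), cursors c1@7 c2@12 c4@12 c3@15, authorship .....11.2424.33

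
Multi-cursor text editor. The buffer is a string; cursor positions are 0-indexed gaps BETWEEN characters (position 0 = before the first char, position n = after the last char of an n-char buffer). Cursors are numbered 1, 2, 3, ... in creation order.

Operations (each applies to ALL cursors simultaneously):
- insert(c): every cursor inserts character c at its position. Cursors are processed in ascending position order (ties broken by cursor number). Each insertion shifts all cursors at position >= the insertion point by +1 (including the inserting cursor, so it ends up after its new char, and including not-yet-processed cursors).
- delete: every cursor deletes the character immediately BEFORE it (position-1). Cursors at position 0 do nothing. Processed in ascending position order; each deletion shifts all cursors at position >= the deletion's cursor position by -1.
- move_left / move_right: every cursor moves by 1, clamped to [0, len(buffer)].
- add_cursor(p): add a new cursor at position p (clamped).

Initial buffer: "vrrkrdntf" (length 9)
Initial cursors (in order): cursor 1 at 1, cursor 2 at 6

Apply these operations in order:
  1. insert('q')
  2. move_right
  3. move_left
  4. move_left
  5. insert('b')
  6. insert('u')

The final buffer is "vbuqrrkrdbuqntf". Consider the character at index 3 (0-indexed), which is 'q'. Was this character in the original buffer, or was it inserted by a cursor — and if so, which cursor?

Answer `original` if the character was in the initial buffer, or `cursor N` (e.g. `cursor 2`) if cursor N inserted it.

Answer: cursor 1

Derivation:
After op 1 (insert('q')): buffer="vqrrkrdqntf" (len 11), cursors c1@2 c2@8, authorship .1.....2...
After op 2 (move_right): buffer="vqrrkrdqntf" (len 11), cursors c1@3 c2@9, authorship .1.....2...
After op 3 (move_left): buffer="vqrrkrdqntf" (len 11), cursors c1@2 c2@8, authorship .1.....2...
After op 4 (move_left): buffer="vqrrkrdqntf" (len 11), cursors c1@1 c2@7, authorship .1.....2...
After op 5 (insert('b')): buffer="vbqrrkrdbqntf" (len 13), cursors c1@2 c2@9, authorship .11.....22...
After op 6 (insert('u')): buffer="vbuqrrkrdbuqntf" (len 15), cursors c1@3 c2@11, authorship .111.....222...
Authorship (.=original, N=cursor N): . 1 1 1 . . . . . 2 2 2 . . .
Index 3: author = 1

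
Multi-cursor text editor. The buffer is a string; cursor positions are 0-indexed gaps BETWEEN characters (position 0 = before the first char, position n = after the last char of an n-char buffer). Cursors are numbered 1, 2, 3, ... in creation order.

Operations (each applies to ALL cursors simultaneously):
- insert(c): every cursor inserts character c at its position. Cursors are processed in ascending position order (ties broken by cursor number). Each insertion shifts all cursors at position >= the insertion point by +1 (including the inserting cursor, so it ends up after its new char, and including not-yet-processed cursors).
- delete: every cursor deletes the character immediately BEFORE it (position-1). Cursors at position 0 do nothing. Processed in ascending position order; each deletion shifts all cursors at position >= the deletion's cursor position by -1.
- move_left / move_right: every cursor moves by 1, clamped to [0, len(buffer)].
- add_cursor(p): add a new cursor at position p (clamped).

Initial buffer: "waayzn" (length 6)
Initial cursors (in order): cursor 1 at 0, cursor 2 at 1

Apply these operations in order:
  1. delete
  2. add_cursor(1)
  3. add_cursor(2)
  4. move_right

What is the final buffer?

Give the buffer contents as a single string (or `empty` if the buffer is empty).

After op 1 (delete): buffer="aayzn" (len 5), cursors c1@0 c2@0, authorship .....
After op 2 (add_cursor(1)): buffer="aayzn" (len 5), cursors c1@0 c2@0 c3@1, authorship .....
After op 3 (add_cursor(2)): buffer="aayzn" (len 5), cursors c1@0 c2@0 c3@1 c4@2, authorship .....
After op 4 (move_right): buffer="aayzn" (len 5), cursors c1@1 c2@1 c3@2 c4@3, authorship .....

Answer: aayzn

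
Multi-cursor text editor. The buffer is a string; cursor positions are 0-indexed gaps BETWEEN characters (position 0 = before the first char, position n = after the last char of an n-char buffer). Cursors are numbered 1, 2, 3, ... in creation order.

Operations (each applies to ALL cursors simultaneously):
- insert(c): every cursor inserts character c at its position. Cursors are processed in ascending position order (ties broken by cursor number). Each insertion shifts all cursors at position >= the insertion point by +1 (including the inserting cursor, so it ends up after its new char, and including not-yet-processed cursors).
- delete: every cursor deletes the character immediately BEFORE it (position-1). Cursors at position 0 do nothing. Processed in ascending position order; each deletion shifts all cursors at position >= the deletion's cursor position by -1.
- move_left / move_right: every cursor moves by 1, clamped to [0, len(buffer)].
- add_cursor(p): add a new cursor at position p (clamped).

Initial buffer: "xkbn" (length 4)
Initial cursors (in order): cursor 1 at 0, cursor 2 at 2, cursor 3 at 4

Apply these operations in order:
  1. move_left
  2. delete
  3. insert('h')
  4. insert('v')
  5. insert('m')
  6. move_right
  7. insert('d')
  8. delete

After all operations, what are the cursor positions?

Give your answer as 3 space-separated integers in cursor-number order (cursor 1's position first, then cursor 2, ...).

After op 1 (move_left): buffer="xkbn" (len 4), cursors c1@0 c2@1 c3@3, authorship ....
After op 2 (delete): buffer="kn" (len 2), cursors c1@0 c2@0 c3@1, authorship ..
After op 3 (insert('h')): buffer="hhkhn" (len 5), cursors c1@2 c2@2 c3@4, authorship 12.3.
After op 4 (insert('v')): buffer="hhvvkhvn" (len 8), cursors c1@4 c2@4 c3@7, authorship 1212.33.
After op 5 (insert('m')): buffer="hhvvmmkhvmn" (len 11), cursors c1@6 c2@6 c3@10, authorship 121212.333.
After op 6 (move_right): buffer="hhvvmmkhvmn" (len 11), cursors c1@7 c2@7 c3@11, authorship 121212.333.
After op 7 (insert('d')): buffer="hhvvmmkddhvmnd" (len 14), cursors c1@9 c2@9 c3@14, authorship 121212.12333.3
After op 8 (delete): buffer="hhvvmmkhvmn" (len 11), cursors c1@7 c2@7 c3@11, authorship 121212.333.

Answer: 7 7 11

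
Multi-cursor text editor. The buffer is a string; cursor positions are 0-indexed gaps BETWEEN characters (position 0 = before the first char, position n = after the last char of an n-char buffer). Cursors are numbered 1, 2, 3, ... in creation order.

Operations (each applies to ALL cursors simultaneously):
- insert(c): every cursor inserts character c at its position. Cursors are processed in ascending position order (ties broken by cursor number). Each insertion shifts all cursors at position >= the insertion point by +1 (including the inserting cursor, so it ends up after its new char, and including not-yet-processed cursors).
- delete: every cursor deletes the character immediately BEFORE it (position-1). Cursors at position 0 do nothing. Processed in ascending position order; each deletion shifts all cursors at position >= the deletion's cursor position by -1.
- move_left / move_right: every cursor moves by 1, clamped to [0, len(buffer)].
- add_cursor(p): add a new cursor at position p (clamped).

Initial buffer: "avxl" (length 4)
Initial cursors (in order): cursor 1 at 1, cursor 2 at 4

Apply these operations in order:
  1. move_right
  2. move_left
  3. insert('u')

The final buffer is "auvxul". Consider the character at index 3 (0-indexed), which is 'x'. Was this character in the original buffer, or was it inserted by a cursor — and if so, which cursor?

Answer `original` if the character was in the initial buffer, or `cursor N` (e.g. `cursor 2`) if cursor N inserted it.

Answer: original

Derivation:
After op 1 (move_right): buffer="avxl" (len 4), cursors c1@2 c2@4, authorship ....
After op 2 (move_left): buffer="avxl" (len 4), cursors c1@1 c2@3, authorship ....
After op 3 (insert('u')): buffer="auvxul" (len 6), cursors c1@2 c2@5, authorship .1..2.
Authorship (.=original, N=cursor N): . 1 . . 2 .
Index 3: author = original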